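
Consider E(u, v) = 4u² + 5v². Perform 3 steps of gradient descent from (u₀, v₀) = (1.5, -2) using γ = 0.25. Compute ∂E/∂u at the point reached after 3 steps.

∇E = (8u, 10v)
(u₁, v₁) = (1.5, -2) − 0.25·(12, -20) = (-1.5, 3)
(u₂, v₂) = (-1.5, 3) − 0.25·(-12, 30) = (1.5, -4.5)
(u₃, v₃) = (1.5, -4.5) − 0.25·(12, -45) = (-1.5, 6.75)
∂E/∂u at (-1.5, 6.75) = -12

-12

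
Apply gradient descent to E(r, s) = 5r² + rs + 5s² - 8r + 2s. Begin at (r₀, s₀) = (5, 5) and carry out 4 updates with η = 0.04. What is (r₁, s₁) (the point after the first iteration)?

(3.12, 2.72)

∇E = (10r + s - 8, r + 10s + 2)
(r₁, s₁) = (5, 5) − 0.04·(47, 57) = (3.12, 2.72)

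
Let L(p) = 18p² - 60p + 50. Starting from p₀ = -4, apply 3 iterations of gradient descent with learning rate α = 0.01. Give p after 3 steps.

L′(p) = 36p - 60
p₁ = -4 − 0.01·(-204) = -1.96
p₂ = -1.96 − 0.01·(-130.56) = -0.6544
p₃ = -0.6544 − 0.01·(-83.5584) = 0.181184

0.181184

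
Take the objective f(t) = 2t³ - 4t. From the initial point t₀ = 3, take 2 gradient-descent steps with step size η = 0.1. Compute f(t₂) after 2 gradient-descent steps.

-112

f′(t) = 6t² - 4
Step 1: f′(3) = 50; t₁ = 3 − 0.1·50 = -2
Step 2: f′(-2) = 20; t₂ = -2 − 0.1·20 = -4
f(-4) = -112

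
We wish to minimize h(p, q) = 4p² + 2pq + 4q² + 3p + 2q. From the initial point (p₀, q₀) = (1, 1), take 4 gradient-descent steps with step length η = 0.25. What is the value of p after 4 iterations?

6

∇h = (8p + 2q + 3, 2p + 8q + 2)
(p₁, q₁) = (1, 1) − 0.25·(13, 12) = (-2.25, -2)
(p₂, q₂) = (-2.25, -2) − 0.25·(-19, -18.5) = (2.5, 2.625)
(p₃, q₃) = (2.5, 2.625) − 0.25·(28.25, 28) = (-4.5625, -4.375)
(p₄, q₄) = (-4.5625, -4.375) − 0.25·(-42.25, -42.125) = (6, 6.15625)
p = 6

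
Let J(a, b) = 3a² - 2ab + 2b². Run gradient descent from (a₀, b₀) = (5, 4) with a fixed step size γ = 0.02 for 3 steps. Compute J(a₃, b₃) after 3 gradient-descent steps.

42.286747136

∇J = (6a - 2b, -2a + 4b)
Step 1: at (5, 4), ∇J = (22, 6) → (5, 4) − 0.02·(22, 6) = (4.56, 3.88)
Step 2: at (4.56, 3.88), ∇J = (19.6, 6.4) → (4.56, 3.88) − 0.02·(19.6, 6.4) = (4.168, 3.752)
Step 3: at (4.168, 3.752), ∇J = (17.504, 6.672) → (4.168, 3.752) − 0.02·(17.504, 6.672) = (3.81792, 3.61856)
J(3.81792, 3.61856) = 42.286747136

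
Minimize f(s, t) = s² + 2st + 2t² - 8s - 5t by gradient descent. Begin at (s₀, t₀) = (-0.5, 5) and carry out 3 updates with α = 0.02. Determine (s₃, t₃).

(-0.525408, 4.227264)

∇f = (2s + 2t - 8, 2s + 4t - 5)
(s₁, t₁) = (-0.5, 5) − 0.02·(1, 14) = (-0.52, 4.72)
(s₂, t₂) = (-0.52, 4.72) − 0.02·(0.4, 12.84) = (-0.528, 4.4632)
(s₃, t₃) = (-0.528, 4.4632) − 0.02·(-0.1296, 11.7968) = (-0.525408, 4.227264)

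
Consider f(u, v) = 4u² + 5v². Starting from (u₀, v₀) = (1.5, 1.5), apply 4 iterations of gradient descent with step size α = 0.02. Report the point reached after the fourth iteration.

(0.74680704, 0.6144)

∇f = (8u, 10v)
Step 1: at (1.5, 1.5), ∇f = (12, 15) → (1.5, 1.5) − 0.02·(12, 15) = (1.26, 1.2)
Step 2: at (1.26, 1.2), ∇f = (10.08, 12) → (1.26, 1.2) − 0.02·(10.08, 12) = (1.0584, 0.96)
Step 3: at (1.0584, 0.96), ∇f = (8.4672, 9.6) → (1.0584, 0.96) − 0.02·(8.4672, 9.6) = (0.889056, 0.768)
Step 4: at (0.889056, 0.768), ∇f = (7.112448, 7.68) → (0.889056, 0.768) − 0.02·(7.112448, 7.68) = (0.74680704, 0.6144)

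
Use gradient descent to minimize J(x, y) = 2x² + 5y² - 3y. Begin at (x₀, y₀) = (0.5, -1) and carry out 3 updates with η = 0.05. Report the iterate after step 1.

∇J = (4x, 10y - 3)
Step 1: at (0.5, -1), ∇J = (2, -13) → (0.5, -1) − 0.05·(2, -13) = (0.4, -0.35)

(0.4, -0.35)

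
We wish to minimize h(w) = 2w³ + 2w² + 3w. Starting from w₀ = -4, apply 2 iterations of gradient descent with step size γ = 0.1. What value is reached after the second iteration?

-98.454

h′(w) = 6w² + 4w + 3
Step 1: h′(-4) = 83; w₁ = -4 − 0.1·83 = -12.3
Step 2: h′(-12.3) = 861.54; w₂ = -12.3 − 0.1·861.54 = -98.454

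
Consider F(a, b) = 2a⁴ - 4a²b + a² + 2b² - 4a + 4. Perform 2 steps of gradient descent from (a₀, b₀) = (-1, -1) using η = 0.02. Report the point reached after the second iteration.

∇F = (8a³ - 8ab + 2a - 4, -4a² + 4b)
Step 1: at (-1, -1), ∇F = (-22, -8) → (-1, -1) − 0.02·(-22, -8) = (-0.56, -0.84)
Step 2: at (-0.56, -0.84), ∇F = (-10.288128, -4.6144) → (-0.56, -0.84) − 0.02·(-10.288128, -4.6144) = (-0.35423744, -0.747712)

(-0.35423744, -0.747712)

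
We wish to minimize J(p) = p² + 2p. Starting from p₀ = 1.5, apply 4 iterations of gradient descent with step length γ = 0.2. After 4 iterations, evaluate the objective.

-0.895024

J′(p) = 2p + 2
p₁ = 1.5 − 0.2·5 = 0.5
p₂ = 0.5 − 0.2·3 = -0.1
p₃ = -0.1 − 0.2·1.8 = -0.46
p₄ = -0.46 − 0.2·1.08 = -0.676
J(-0.676) = -0.895024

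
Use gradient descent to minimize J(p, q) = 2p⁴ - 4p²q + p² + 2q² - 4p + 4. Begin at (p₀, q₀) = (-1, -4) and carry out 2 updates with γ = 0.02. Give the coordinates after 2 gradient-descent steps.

∇J = (8p³ - 8pq + 2p - 4, -4p² + 4q)
Step 1: at (-1, -4), ∇J = (-46, -20) → (-1, -4) − 0.02·(-46, -20) = (-0.08, -3.6)
Step 2: at (-0.08, -3.6), ∇J = (-6.468096, -14.4256) → (-0.08, -3.6) − 0.02·(-6.468096, -14.4256) = (0.04936192, -3.311488)

(0.04936192, -3.311488)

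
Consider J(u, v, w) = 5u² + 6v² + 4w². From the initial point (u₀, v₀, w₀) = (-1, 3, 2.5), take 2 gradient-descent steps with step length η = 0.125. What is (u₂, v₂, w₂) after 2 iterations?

(-0.0625, 0.75, 0)

∇J = (10u, 12v, 8w)
Step 1: at (-1, 3, 2.5), ∇J = (-10, 36, 20) → (-1, 3, 2.5) − 0.125·(-10, 36, 20) = (0.25, -1.5, 0)
Step 2: at (0.25, -1.5, 0), ∇J = (2.5, -18, 0) → (0.25, -1.5, 0) − 0.125·(2.5, -18, 0) = (-0.0625, 0.75, 0)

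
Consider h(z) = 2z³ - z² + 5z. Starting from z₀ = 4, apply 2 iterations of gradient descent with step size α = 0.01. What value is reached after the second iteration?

2.515906

h′(z) = 6z² - 2z + 5
z₁ = 4 − 0.01·93 = 3.07
z₂ = 3.07 − 0.01·55.4094 = 2.515906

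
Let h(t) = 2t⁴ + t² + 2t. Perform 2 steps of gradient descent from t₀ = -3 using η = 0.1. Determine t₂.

h′(t) = 8t³ + 2t + 2
t₁ = -3 − 0.1·(-220) = 19
t₂ = 19 − 0.1·54912 = -5472.2

-5472.2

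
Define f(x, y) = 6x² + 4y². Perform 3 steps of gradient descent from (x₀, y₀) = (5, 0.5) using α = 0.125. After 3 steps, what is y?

0

∇f = (12x, 8y)
(x₁, y₁) = (5, 0.5) − 0.125·(60, 4) = (-2.5, 0)
(x₂, y₂) = (-2.5, 0) − 0.125·(-30, 0) = (1.25, 0)
(x₃, y₃) = (1.25, 0) − 0.125·(15, 0) = (-0.625, 0)
y = 0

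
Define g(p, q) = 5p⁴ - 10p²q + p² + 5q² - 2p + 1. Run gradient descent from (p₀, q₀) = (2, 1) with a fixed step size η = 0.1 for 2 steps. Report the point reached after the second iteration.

∇g = (20p³ - 20pq + 2p - 2, -10p² + 10q)
(p₁, q₁) = (2, 1) − 0.1·(122, -30) = (-10.2, 4)
(p₂, q₂) = (-10.2, 4) − 0.1·(-20430.56, -1000.4) = (2032.856, 104.04)

(2032.856, 104.04)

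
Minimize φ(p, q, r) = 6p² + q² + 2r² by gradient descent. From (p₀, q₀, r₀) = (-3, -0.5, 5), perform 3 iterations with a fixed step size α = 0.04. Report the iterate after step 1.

(-1.56, -0.46, 4.2)

∇φ = (12p, 2q, 4r)
Step 1: at (-3, -0.5, 5), ∇φ = (-36, -1, 20) → (-3, -0.5, 5) − 0.04·(-36, -1, 20) = (-1.56, -0.46, 4.2)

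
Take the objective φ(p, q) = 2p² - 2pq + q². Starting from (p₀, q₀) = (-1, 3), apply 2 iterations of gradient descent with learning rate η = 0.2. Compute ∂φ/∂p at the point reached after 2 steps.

0.56

∇φ = (4p - 2q, -2p + 2q)
Step 1: at (-1, 3), ∇φ = (-10, 8) → (-1, 3) − 0.2·(-10, 8) = (1, 1.4)
Step 2: at (1, 1.4), ∇φ = (1.2, 0.8) → (1, 1.4) − 0.2·(1.2, 0.8) = (0.76, 1.24)
∂φ/∂p at (0.76, 1.24) = 0.56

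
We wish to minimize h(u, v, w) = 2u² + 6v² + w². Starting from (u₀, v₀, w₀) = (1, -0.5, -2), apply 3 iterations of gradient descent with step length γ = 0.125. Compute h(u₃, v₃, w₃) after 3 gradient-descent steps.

0.7666015625

∇h = (4u, 12v, 2w)
(u₁, v₁, w₁) = (1, -0.5, -2) − 0.125·(4, -6, -4) = (0.5, 0.25, -1.5)
(u₂, v₂, w₂) = (0.5, 0.25, -1.5) − 0.125·(2, 3, -3) = (0.25, -0.125, -1.125)
(u₃, v₃, w₃) = (0.25, -0.125, -1.125) − 0.125·(1, -1.5, -2.25) = (0.125, 0.0625, -0.84375)
h(0.125, 0.0625, -0.84375) = 0.7666015625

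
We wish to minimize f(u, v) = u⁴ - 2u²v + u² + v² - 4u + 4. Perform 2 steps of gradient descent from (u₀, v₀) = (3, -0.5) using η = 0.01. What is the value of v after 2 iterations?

-0.236088

∇f = (4u³ - 4uv + 2u - 4, -2u² + 2v)
(u₁, v₁) = (3, -0.5) − 0.01·(116, -19) = (1.84, -0.31)
(u₂, v₂) = (1.84, -0.31) − 0.01·(26.879616, -7.3912) = (1.57120384, -0.236088)
v = -0.236088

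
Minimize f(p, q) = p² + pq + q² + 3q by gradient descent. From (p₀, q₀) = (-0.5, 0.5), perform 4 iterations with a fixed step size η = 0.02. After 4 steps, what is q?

∇f = (2p + q, p + 2q + 3)
(p₁, q₁) = (-0.5, 0.5) − 0.02·(-0.5, 3.5) = (-0.49, 0.43)
(p₂, q₂) = (-0.49, 0.43) − 0.02·(-0.55, 3.37) = (-0.479, 0.3626)
(p₃, q₃) = (-0.479, 0.3626) − 0.02·(-0.5954, 3.2462) = (-0.467092, 0.297676)
(p₄, q₄) = (-0.467092, 0.297676) − 0.02·(-0.636508, 3.12826) = (-0.45436184, 0.2351108)
q = 0.2351108

0.2351108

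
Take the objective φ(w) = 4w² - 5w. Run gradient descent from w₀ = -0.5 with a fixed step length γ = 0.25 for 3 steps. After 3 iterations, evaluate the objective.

3.5

φ′(w) = 8w - 5
w₁ = -0.5 − 0.25·(-9) = 1.75
w₂ = 1.75 − 0.25·9 = -0.5
w₃ = -0.5 − 0.25·(-9) = 1.75
φ(1.75) = 3.5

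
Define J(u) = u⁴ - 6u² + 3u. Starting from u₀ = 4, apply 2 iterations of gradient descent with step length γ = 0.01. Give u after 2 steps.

J′(u) = 4u³ - 12u + 3
Step 1: J′(4) = 211; u₁ = 4 − 0.01·211 = 1.89
Step 2: J′(1.89) = 7.325076; u₂ = 1.89 − 0.01·7.325076 = 1.81674924

1.81674924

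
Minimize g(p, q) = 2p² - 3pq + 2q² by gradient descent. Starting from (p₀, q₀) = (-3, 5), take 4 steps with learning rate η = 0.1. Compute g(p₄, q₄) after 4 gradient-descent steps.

∇g = (4p - 3q, -3p + 4q)
(p₁, q₁) = (-3, 5) − 0.1·(-27, 29) = (-0.3, 2.1)
(p₂, q₂) = (-0.3, 2.1) − 0.1·(-7.5, 9.3) = (0.45, 1.17)
(p₃, q₃) = (0.45, 1.17) − 0.1·(-1.71, 3.33) = (0.621, 0.837)
(p₄, q₄) = (0.621, 0.837) − 0.1·(-0.027, 1.485) = (0.6237, 0.6885)
g(0.6237, 0.6885) = 0.43781553

0.43781553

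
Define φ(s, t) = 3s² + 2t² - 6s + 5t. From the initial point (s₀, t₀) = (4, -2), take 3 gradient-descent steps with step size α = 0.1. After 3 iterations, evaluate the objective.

∇φ = (6s - 6, 4t + 5)
(s₁, t₁) = (4, -2) − 0.1·(18, -3) = (2.2, -1.7)
(s₂, t₂) = (2.2, -1.7) − 0.1·(7.2, -1.8) = (1.48, -1.52)
(s₃, t₃) = (1.48, -1.52) − 0.1·(2.88, -1.08) = (1.192, -1.412)
φ(1.192, -1.412) = -5.96192

-5.96192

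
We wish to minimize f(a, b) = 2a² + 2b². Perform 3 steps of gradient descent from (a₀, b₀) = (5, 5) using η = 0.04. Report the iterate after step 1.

∇f = (4a, 4b)
Step 1: at (5, 5), ∇f = (20, 20) → (5, 5) − 0.04·(20, 20) = (4.2, 4.2)

(4.2, 4.2)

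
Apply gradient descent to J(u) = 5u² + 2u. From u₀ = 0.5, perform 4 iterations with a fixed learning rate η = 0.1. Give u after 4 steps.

-0.2

J′(u) = 10u + 2
u₁ = 0.5 − 0.1·7 = -0.2
u₂ = -0.2 − 0.1·0 = -0.2
u₃ = -0.2 − 0.1·0 = -0.2
u₄ = -0.2 − 0.1·0 = -0.2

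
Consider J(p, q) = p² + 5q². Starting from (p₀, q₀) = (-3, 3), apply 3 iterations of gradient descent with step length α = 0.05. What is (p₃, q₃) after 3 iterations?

(-2.187, 0.375)

∇J = (2p, 10q)
(p₁, q₁) = (-3, 3) − 0.05·(-6, 30) = (-2.7, 1.5)
(p₂, q₂) = (-2.7, 1.5) − 0.05·(-5.4, 15) = (-2.43, 0.75)
(p₃, q₃) = (-2.43, 0.75) − 0.05·(-4.86, 7.5) = (-2.187, 0.375)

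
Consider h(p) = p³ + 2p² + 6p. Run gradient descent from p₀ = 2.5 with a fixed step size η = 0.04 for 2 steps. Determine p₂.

h′(p) = 3p² + 4p + 6
Step 1: h′(2.5) = 34.75; p₁ = 2.5 − 0.04·34.75 = 1.11
Step 2: h′(1.11) = 14.1363; p₂ = 1.11 − 0.04·14.1363 = 0.544548

0.544548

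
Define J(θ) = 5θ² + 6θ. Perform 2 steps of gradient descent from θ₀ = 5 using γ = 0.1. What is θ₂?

-0.6

J′(θ) = 10θ + 6
θ₁ = 5 − 0.1·56 = -0.6
θ₂ = -0.6 − 0.1·0 = -0.6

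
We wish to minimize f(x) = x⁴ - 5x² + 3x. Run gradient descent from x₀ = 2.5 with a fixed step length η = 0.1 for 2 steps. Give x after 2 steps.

-1.91045

f′(x) = 4x³ - 10x + 3
x₁ = 2.5 − 0.1·40.5 = -1.55
x₂ = -1.55 − 0.1·3.6045 = -1.91045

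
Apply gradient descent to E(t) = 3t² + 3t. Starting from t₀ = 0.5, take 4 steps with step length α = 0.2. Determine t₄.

E′(t) = 6t + 3
Step 1: E′(0.5) = 6; t₁ = 0.5 − 0.2·6 = -0.7
Step 2: E′(-0.7) = -1.2; t₂ = -0.7 − 0.2·(-1.2) = -0.46
Step 3: E′(-0.46) = 0.24; t₃ = -0.46 − 0.2·0.24 = -0.508
Step 4: E′(-0.508) = -0.048; t₄ = -0.508 − 0.2·(-0.048) = -0.4984

-0.4984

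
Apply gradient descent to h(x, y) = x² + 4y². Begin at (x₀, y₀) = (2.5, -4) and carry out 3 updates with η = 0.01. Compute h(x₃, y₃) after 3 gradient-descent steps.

44.343234966416

∇h = (2x, 8y)
Step 1: at (2.5, -4), ∇h = (5, -32) → (2.5, -4) − 0.01·(5, -32) = (2.45, -3.68)
Step 2: at (2.45, -3.68), ∇h = (4.9, -29.44) → (2.45, -3.68) − 0.01·(4.9, -29.44) = (2.401, -3.3856)
Step 3: at (2.401, -3.3856), ∇h = (4.802, -27.0848) → (2.401, -3.3856) − 0.01·(4.802, -27.0848) = (2.35298, -3.114752)
h(2.35298, -3.114752) = 44.343234966416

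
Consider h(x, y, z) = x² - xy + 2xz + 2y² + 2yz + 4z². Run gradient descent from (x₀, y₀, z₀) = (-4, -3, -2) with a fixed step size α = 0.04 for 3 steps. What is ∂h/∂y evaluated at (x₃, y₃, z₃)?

-3.889536

∇h = (2x - y + 2z, -x + 4y + 2z, 2x + 2y + 8z)
Step 1: at (-4, -3, -2), ∇h = (-9, -12, -30) → (-4, -3, -2) − 0.04·(-9, -12, -30) = (-3.64, -2.52, -0.8)
Step 2: at (-3.64, -2.52, -0.8), ∇h = (-6.36, -8.04, -18.72) → (-3.64, -2.52, -0.8) − 0.04·(-6.36, -8.04, -18.72) = (-3.3856, -2.1984, -0.0512)
Step 3: at (-3.3856, -2.1984, -0.0512), ∇h = (-4.6752, -5.5104, -11.5776) → (-3.3856, -2.1984, -0.0512) − 0.04·(-4.6752, -5.5104, -11.5776) = (-3.198592, -1.977984, 0.411904)
∂h/∂y at (-3.198592, -1.977984, 0.411904) = -3.889536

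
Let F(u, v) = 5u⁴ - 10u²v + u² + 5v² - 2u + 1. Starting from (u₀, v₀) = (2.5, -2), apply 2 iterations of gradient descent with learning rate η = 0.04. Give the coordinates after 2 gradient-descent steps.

∇F = (20u³ - 20uv + 2u - 2, -10u² + 10v)
Step 1: at (2.5, -2), ∇F = (415.5, -82.5) → (2.5, -2) − 0.04·(415.5, -82.5) = (-14.12, 1.3)
Step 2: at (-14.12, 1.3), ∇F = (-55966.45056, -1980.744) → (-14.12, 1.3) − 0.04·(-55966.45056, -1980.744) = (2224.5380224, 80.52976)

(2224.5380224, 80.52976)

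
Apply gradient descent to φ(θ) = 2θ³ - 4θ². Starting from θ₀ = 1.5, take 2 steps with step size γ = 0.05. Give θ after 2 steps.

φ′(θ) = 6θ² - 8θ
θ₁ = 1.5 − 0.05·1.5 = 1.425
θ₂ = 1.425 − 0.05·0.78375 = 1.3858125

1.3858125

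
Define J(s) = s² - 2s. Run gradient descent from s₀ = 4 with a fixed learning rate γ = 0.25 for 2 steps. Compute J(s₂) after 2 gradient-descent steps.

J′(s) = 2s - 2
Step 1: J′(4) = 6; s₁ = 4 − 0.25·6 = 2.5
Step 2: J′(2.5) = 3; s₂ = 2.5 − 0.25·3 = 1.75
J(1.75) = -0.4375

-0.4375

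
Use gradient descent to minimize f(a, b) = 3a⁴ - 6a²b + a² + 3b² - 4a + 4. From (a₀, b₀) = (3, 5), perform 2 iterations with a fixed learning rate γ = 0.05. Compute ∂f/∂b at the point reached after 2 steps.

∇f = (12a³ - 12ab + 2a - 4, -6a² + 6b)
(a₁, b₁) = (3, 5) − 0.05·(146, -24) = (-4.3, 6.2)
(a₂, b₂) = (-4.3, 6.2) − 0.05·(-646.764, -73.74) = (28.0382, 9.887)
∂f/∂b at (28.0382, 9.887) = -4657.52195544

-4657.52195544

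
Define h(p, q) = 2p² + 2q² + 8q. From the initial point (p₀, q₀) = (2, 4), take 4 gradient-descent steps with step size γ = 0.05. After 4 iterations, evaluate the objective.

5.4217728

∇h = (4p, 4q + 8)
Step 1: at (2, 4), ∇h = (8, 24) → (2, 4) − 0.05·(8, 24) = (1.6, 2.8)
Step 2: at (1.6, 2.8), ∇h = (6.4, 19.2) → (1.6, 2.8) − 0.05·(6.4, 19.2) = (1.28, 1.84)
Step 3: at (1.28, 1.84), ∇h = (5.12, 15.36) → (1.28, 1.84) − 0.05·(5.12, 15.36) = (1.024, 1.072)
Step 4: at (1.024, 1.072), ∇h = (4.096, 12.288) → (1.024, 1.072) − 0.05·(4.096, 12.288) = (0.8192, 0.4576)
h(0.8192, 0.4576) = 5.4217728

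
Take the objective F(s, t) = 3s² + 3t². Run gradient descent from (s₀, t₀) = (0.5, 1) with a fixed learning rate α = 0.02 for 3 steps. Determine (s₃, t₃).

(0.340736, 0.681472)

∇F = (6s, 6t)
Step 1: at (0.5, 1), ∇F = (3, 6) → (0.5, 1) − 0.02·(3, 6) = (0.44, 0.88)
Step 2: at (0.44, 0.88), ∇F = (2.64, 5.28) → (0.44, 0.88) − 0.02·(2.64, 5.28) = (0.3872, 0.7744)
Step 3: at (0.3872, 0.7744), ∇F = (2.3232, 4.6464) → (0.3872, 0.7744) − 0.02·(2.3232, 4.6464) = (0.340736, 0.681472)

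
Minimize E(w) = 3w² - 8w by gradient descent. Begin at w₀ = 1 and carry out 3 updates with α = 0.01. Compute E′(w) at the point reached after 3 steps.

-1.661168

E′(w) = 6w - 8
w₁ = 1 − 0.01·(-2) = 1.02
w₂ = 1.02 − 0.01·(-1.88) = 1.0388
w₃ = 1.0388 − 0.01·(-1.7672) = 1.056472
E′(w) at (1.056472) = -1.661168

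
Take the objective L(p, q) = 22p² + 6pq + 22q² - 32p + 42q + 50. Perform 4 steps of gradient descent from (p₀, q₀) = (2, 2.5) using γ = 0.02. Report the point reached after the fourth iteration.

(0.86962432, -1.06962432)

∇L = (44p + 6q - 32, 6p + 44q + 42)
(p₁, q₁) = (2, 2.5) − 0.02·(71, 164) = (0.58, -0.78)
(p₂, q₂) = (0.58, -0.78) − 0.02·(-11.16, 11.16) = (0.8032, -1.0032)
(p₃, q₃) = (0.8032, -1.0032) − 0.02·(-2.6784, 2.6784) = (0.856768, -1.056768)
(p₄, q₄) = (0.856768, -1.056768) − 0.02·(-0.642816, 0.642816) = (0.86962432, -1.06962432)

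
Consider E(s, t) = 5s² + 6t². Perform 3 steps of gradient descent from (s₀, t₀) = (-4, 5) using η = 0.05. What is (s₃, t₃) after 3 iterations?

(-0.5, 0.32)

∇E = (10s, 12t)
Step 1: at (-4, 5), ∇E = (-40, 60) → (-4, 5) − 0.05·(-40, 60) = (-2, 2)
Step 2: at (-2, 2), ∇E = (-20, 24) → (-2, 2) − 0.05·(-20, 24) = (-1, 0.8)
Step 3: at (-1, 0.8), ∇E = (-10, 9.6) → (-1, 0.8) − 0.05·(-10, 9.6) = (-0.5, 0.32)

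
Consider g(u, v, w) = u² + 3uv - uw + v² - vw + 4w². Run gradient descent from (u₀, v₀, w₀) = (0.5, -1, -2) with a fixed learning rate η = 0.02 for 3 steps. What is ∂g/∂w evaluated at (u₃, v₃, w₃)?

-9.150732

∇g = (2u + 3v - w, 3u + 2v - w, -u - v + 8w)
Step 1: at (0.5, -1, -2), ∇g = (0, 1.5, -15.5) → (0.5, -1, -2) − 0.02·(0, 1.5, -15.5) = (0.5, -1.03, -1.69)
Step 2: at (0.5, -1.03, -1.69), ∇g = (-0.4, 1.13, -12.99) → (0.5, -1.03, -1.69) − 0.02·(-0.4, 1.13, -12.99) = (0.508, -1.0526, -1.4302)
Step 3: at (0.508, -1.0526, -1.4302), ∇g = (-0.7116, 0.849, -10.897) → (0.508, -1.0526, -1.4302) − 0.02·(-0.7116, 0.849, -10.897) = (0.522232, -1.06958, -1.21226)
∂g/∂w at (0.522232, -1.06958, -1.21226) = -9.150732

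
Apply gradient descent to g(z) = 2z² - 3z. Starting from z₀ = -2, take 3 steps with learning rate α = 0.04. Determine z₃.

g′(z) = 4z - 3
z₁ = -2 − 0.04·(-11) = -1.56
z₂ = -1.56 − 0.04·(-9.24) = -1.1904
z₃ = -1.1904 − 0.04·(-7.7616) = -0.879936

-0.879936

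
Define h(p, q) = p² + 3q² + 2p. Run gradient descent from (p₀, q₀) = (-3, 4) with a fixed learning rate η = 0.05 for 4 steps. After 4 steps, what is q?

∇h = (2p + 2, 6q)
Step 1: at (-3, 4), ∇h = (-4, 24) → (-3, 4) − 0.05·(-4, 24) = (-2.8, 2.8)
Step 2: at (-2.8, 2.8), ∇h = (-3.6, 16.8) → (-2.8, 2.8) − 0.05·(-3.6, 16.8) = (-2.62, 1.96)
Step 3: at (-2.62, 1.96), ∇h = (-3.24, 11.76) → (-2.62, 1.96) − 0.05·(-3.24, 11.76) = (-2.458, 1.372)
Step 4: at (-2.458, 1.372), ∇h = (-2.916, 8.232) → (-2.458, 1.372) − 0.05·(-2.916, 8.232) = (-2.3122, 0.9604)
q = 0.9604

0.9604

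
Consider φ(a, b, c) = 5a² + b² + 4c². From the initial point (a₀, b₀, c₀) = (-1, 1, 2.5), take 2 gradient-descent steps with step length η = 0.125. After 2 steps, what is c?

∇φ = (10a, 2b, 8c)
Step 1: at (-1, 1, 2.5), ∇φ = (-10, 2, 20) → (-1, 1, 2.5) − 0.125·(-10, 2, 20) = (0.25, 0.75, 0)
Step 2: at (0.25, 0.75, 0), ∇φ = (2.5, 1.5, 0) → (0.25, 0.75, 0) − 0.125·(2.5, 1.5, 0) = (-0.0625, 0.5625, 0)
c = 0

0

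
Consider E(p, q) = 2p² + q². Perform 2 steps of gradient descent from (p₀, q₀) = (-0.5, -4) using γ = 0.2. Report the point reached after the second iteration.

∇E = (4p, 2q)
(p₁, q₁) = (-0.5, -4) − 0.2·(-2, -8) = (-0.1, -2.4)
(p₂, q₂) = (-0.1, -2.4) − 0.2·(-0.4, -4.8) = (-0.02, -1.44)

(-0.02, -1.44)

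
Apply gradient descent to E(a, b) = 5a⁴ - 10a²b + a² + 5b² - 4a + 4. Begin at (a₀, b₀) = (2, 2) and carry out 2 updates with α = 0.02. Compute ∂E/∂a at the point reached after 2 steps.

∇E = (20a³ - 20ab + 2a - 4, -10a² + 10b)
Step 1: at (2, 2), ∇E = (80, -20) → (2, 2) − 0.02·(80, -20) = (0.4, 2.4)
Step 2: at (0.4, 2.4), ∇E = (-21.12, 22.4) → (0.4, 2.4) − 0.02·(-21.12, 22.4) = (0.8224, 1.952)
∂E/∂a at (0.8224, 1.952) = -23.33722673152

-23.33722673152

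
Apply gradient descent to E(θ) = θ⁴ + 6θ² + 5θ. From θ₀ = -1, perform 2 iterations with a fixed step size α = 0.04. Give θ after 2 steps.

-0.46310144

E′(θ) = 4θ³ + 12θ + 5
Step 1: E′(-1) = -11; θ₁ = -1 − 0.04·(-11) = -0.56
Step 2: E′(-0.56) = -2.422464; θ₂ = -0.56 − 0.04·(-2.422464) = -0.46310144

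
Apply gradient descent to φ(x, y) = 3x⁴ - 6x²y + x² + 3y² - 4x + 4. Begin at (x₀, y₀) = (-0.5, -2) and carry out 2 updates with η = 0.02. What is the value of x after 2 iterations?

∇φ = (12x³ - 12xy + 2x - 4, -6x² + 6y)
(x₁, y₁) = (-0.5, -2) − 0.02·(-18.5, -13.5) = (-0.13, -1.73)
(x₂, y₂) = (-0.13, -1.73) − 0.02·(-6.985164, -10.4814) = (0.00970328, -1.520372)
x = 0.00970328

0.00970328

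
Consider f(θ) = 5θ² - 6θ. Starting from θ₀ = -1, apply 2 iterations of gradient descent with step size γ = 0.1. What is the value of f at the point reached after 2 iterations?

-1.8

f′(θ) = 10θ - 6
θ₁ = -1 − 0.1·(-16) = 0.6
θ₂ = 0.6 − 0.1·0 = 0.6
f(0.6) = -1.8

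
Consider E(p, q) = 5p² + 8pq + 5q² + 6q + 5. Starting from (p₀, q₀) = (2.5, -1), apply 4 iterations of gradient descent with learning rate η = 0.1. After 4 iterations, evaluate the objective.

∇E = (10p + 8q, 8p + 10q + 6)
Step 1: at (2.5, -1), ∇E = (17, 16) → (2.5, -1) − 0.1·(17, 16) = (0.8, -2.6)
Step 2: at (0.8, -2.6), ∇E = (-12.8, -13.6) → (0.8, -2.6) − 0.1·(-12.8, -13.6) = (2.08, -1.24)
Step 3: at (2.08, -1.24), ∇E = (10.88, 10.24) → (2.08, -1.24) − 0.1·(10.88, 10.24) = (0.992, -2.264)
Step 4: at (0.992, -2.264), ∇E = (-8.192, -8.704) → (0.992, -2.264) − 0.1·(-8.192, -8.704) = (1.8112, -1.3936)
E(1.8112, -1.3936) = 2.55852544

2.55852544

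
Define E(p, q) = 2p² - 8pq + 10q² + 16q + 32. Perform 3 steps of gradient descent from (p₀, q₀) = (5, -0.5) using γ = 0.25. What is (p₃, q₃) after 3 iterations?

(-76, 180)

∇E = (4p - 8q, -8p + 20q + 16)
(p₁, q₁) = (5, -0.5) − 0.25·(24, -34) = (-1, 8)
(p₂, q₂) = (-1, 8) − 0.25·(-68, 184) = (16, -38)
(p₃, q₃) = (16, -38) − 0.25·(368, -872) = (-76, 180)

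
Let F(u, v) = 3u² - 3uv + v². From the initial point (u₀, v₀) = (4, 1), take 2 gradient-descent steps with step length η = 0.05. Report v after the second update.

∇F = (6u - 3v, -3u + 2v)
(u₁, v₁) = (4, 1) − 0.05·(21, -10) = (2.95, 1.5)
(u₂, v₂) = (2.95, 1.5) − 0.05·(13.2, -5.85) = (2.29, 1.7925)
v = 1.7925

1.7925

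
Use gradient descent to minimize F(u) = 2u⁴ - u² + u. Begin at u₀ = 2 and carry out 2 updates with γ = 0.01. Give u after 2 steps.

1.19295048

F′(u) = 8u³ - 2u + 1
Step 1: F′(2) = 61; u₁ = 2 − 0.01·61 = 1.39
Step 2: F′(1.39) = 19.704952; u₂ = 1.39 − 0.01·19.704952 = 1.19295048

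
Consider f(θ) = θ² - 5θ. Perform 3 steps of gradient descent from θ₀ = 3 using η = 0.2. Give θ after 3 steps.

2.608

f′(θ) = 2θ - 5
Step 1: f′(3) = 1; θ₁ = 3 − 0.2·1 = 2.8
Step 2: f′(2.8) = 0.6; θ₂ = 2.8 − 0.2·0.6 = 2.68
Step 3: f′(2.68) = 0.36; θ₃ = 2.68 − 0.2·0.36 = 2.608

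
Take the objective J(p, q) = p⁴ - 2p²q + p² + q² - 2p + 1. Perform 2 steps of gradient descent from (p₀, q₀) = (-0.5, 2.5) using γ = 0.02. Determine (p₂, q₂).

(-0.55907384, 2.324836)

∇J = (4p³ - 4pq + 2p - 2, -2p² + 2q)
(p₁, q₁) = (-0.5, 2.5) − 0.02·(1.5, 4.5) = (-0.53, 2.41)
(p₂, q₂) = (-0.53, 2.41) − 0.02·(1.453692, 4.2582) = (-0.55907384, 2.324836)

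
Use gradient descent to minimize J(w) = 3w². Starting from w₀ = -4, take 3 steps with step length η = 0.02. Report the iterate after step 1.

-3.52

J′(w) = 6w
Step 1: J′(-4) = -24; w₁ = -4 − 0.02·(-24) = -3.52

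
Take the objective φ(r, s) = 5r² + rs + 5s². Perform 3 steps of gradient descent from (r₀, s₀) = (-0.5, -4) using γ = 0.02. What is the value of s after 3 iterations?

∇φ = (10r + s, r + 10s)
(r₁, s₁) = (-0.5, -4) − 0.02·(-9, -40.5) = (-0.32, -3.19)
(r₂, s₂) = (-0.32, -3.19) − 0.02·(-6.39, -32.22) = (-0.1922, -2.5456)
(r₃, s₃) = (-0.1922, -2.5456) − 0.02·(-4.4676, -25.6482) = (-0.102848, -2.032636)
s = -2.032636

-2.032636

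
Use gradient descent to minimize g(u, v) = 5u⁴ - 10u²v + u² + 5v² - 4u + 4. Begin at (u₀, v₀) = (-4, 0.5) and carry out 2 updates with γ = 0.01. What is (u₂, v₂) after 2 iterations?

(-111.8112416, 9.10404)

∇g = (20u³ - 20uv + 2u - 4, -10u² + 10v)
(u₁, v₁) = (-4, 0.5) − 0.01·(-1252, -155) = (8.52, 2.05)
(u₂, v₂) = (8.52, 2.05) − 0.01·(12033.12416, -705.404) = (-111.8112416, 9.10404)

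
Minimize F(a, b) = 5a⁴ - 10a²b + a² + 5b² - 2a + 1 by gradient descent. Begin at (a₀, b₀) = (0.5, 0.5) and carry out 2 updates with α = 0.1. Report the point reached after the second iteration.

∇F = (20a³ - 20ab + 2a - 2, -10a² + 10b)
(a₁, b₁) = (0.5, 0.5) − 0.1·(-3.5, 2.5) = (0.85, 0.25)
(a₂, b₂) = (0.85, 0.25) − 0.1·(7.7325, -4.725) = (0.07675, 0.7225)

(0.07675, 0.7225)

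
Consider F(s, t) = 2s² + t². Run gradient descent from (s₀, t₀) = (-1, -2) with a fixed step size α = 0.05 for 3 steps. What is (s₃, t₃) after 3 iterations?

(-0.512, -1.458)

∇F = (4s, 2t)
Step 1: at (-1, -2), ∇F = (-4, -4) → (-1, -2) − 0.05·(-4, -4) = (-0.8, -1.8)
Step 2: at (-0.8, -1.8), ∇F = (-3.2, -3.6) → (-0.8, -1.8) − 0.05·(-3.2, -3.6) = (-0.64, -1.62)
Step 3: at (-0.64, -1.62), ∇F = (-2.56, -3.24) → (-0.64, -1.62) − 0.05·(-2.56, -3.24) = (-0.512, -1.458)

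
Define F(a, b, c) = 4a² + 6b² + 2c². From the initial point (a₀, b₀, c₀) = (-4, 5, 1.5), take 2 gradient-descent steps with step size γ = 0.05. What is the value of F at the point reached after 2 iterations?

13.9776

∇F = (8a, 12b, 4c)
(a₁, b₁, c₁) = (-4, 5, 1.5) − 0.05·(-32, 60, 6) = (-2.4, 2, 1.2)
(a₂, b₂, c₂) = (-2.4, 2, 1.2) − 0.05·(-19.2, 24, 4.8) = (-1.44, 0.8, 0.96)
F(-1.44, 0.8, 0.96) = 13.9776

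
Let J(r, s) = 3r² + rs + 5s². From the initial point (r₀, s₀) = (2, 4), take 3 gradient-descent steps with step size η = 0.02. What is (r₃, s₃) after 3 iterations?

∇J = (6r + s, r + 10s)
(r₁, s₁) = (2, 4) − 0.02·(16, 42) = (1.68, 3.16)
(r₂, s₂) = (1.68, 3.16) − 0.02·(13.24, 33.28) = (1.4152, 2.4944)
(r₃, s₃) = (1.4152, 2.4944) − 0.02·(10.9856, 26.3592) = (1.195488, 1.967216)

(1.195488, 1.967216)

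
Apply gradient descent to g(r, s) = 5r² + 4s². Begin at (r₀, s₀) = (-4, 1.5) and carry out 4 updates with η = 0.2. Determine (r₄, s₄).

(-4, 0.1944)

∇g = (10r, 8s)
Step 1: at (-4, 1.5), ∇g = (-40, 12) → (-4, 1.5) − 0.2·(-40, 12) = (4, -0.9)
Step 2: at (4, -0.9), ∇g = (40, -7.2) → (4, -0.9) − 0.2·(40, -7.2) = (-4, 0.54)
Step 3: at (-4, 0.54), ∇g = (-40, 4.32) → (-4, 0.54) − 0.2·(-40, 4.32) = (4, -0.324)
Step 4: at (4, -0.324), ∇g = (40, -2.592) → (4, -0.324) − 0.2·(40, -2.592) = (-4, 0.1944)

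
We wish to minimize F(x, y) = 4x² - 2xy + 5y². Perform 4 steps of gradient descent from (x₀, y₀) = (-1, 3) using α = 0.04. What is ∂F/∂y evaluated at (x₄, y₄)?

3.43416832

∇F = (8x - 2y, -2x + 10y)
(x₁, y₁) = (-1, 3) − 0.04·(-14, 32) = (-0.44, 1.72)
(x₂, y₂) = (-0.44, 1.72) − 0.04·(-6.96, 18.08) = (-0.1616, 0.9968)
(x₃, y₃) = (-0.1616, 0.9968) − 0.04·(-3.2864, 10.2912) = (-0.030144, 0.585152)
(x₄, y₄) = (-0.030144, 0.585152) − 0.04·(-1.411456, 5.911808) = (0.02631424, 0.34867968)
∂F/∂y at (0.02631424, 0.34867968) = 3.43416832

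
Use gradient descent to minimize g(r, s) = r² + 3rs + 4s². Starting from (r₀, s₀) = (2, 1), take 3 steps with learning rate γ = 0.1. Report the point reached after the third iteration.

(1.069, -0.442)

∇g = (2r + 3s, 3r + 8s)
Step 1: at (2, 1), ∇g = (7, 14) → (2, 1) − 0.1·(7, 14) = (1.3, -0.4)
Step 2: at (1.3, -0.4), ∇g = (1.4, 0.7) → (1.3, -0.4) − 0.1·(1.4, 0.7) = (1.16, -0.47)
Step 3: at (1.16, -0.47), ∇g = (0.91, -0.28) → (1.16, -0.47) − 0.1·(0.91, -0.28) = (1.069, -0.442)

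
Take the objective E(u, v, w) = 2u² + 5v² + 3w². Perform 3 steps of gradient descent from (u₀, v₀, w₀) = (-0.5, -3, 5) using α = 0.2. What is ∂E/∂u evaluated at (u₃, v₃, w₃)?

∇E = (4u, 10v, 6w)
(u₁, v₁, w₁) = (-0.5, -3, 5) − 0.2·(-2, -30, 30) = (-0.1, 3, -1)
(u₂, v₂, w₂) = (-0.1, 3, -1) − 0.2·(-0.4, 30, -6) = (-0.02, -3, 0.2)
(u₃, v₃, w₃) = (-0.02, -3, 0.2) − 0.2·(-0.08, -30, 1.2) = (-0.004, 3, -0.04)
∂E/∂u at (-0.004, 3, -0.04) = -0.016

-0.016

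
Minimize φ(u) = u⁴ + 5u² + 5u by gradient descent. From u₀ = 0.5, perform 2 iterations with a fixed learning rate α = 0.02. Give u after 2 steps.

0.13004888

φ′(u) = 4u³ + 10u + 5
Step 1: φ′(0.5) = 10.5; u₁ = 0.5 − 0.02·10.5 = 0.29
Step 2: φ′(0.29) = 7.997556; u₂ = 0.29 − 0.02·7.997556 = 0.13004888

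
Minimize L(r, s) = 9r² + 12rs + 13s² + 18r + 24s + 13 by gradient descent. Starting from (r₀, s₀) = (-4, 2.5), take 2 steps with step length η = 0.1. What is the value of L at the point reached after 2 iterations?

∇L = (18r + 12s + 18, 12r + 26s + 24)
Step 1: at (-4, 2.5), ∇L = (-24, 41) → (-4, 2.5) − 0.1·(-24, 41) = (-1.6, -1.6)
Step 2: at (-1.6, -1.6), ∇L = (-30, -36.8) → (-1.6, -1.6) − 0.1·(-30, -36.8) = (1.4, 2.08)
L(1.4, 2.08) = 196.9472

196.9472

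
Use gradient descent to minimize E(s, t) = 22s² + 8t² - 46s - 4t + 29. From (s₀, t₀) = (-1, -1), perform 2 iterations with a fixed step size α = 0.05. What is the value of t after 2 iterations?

∇E = (44s - 46, 16t - 4)
Step 1: at (-1, -1), ∇E = (-90, -20) → (-1, -1) − 0.05·(-90, -20) = (3.5, 0)
Step 2: at (3.5, 0), ∇E = (108, -4) → (3.5, 0) − 0.05·(108, -4) = (-1.9, 0.2)
t = 0.2

0.2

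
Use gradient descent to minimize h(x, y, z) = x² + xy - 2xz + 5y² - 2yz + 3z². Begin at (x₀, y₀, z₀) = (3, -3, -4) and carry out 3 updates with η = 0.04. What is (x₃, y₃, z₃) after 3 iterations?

(1.910272, -1.284608, -1.695488)

∇h = (2x + y - 2z, x + 10y - 2z, -2x - 2y + 6z)
(x₁, y₁, z₁) = (3, -3, -4) − 0.04·(11, -19, -24) = (2.56, -2.24, -3.04)
(x₂, y₂, z₂) = (2.56, -2.24, -3.04) − 0.04·(8.96, -13.76, -18.88) = (2.2016, -1.6896, -2.2848)
(x₃, y₃, z₃) = (2.2016, -1.6896, -2.2848) − 0.04·(7.2832, -10.1248, -14.7328) = (1.910272, -1.284608, -1.695488)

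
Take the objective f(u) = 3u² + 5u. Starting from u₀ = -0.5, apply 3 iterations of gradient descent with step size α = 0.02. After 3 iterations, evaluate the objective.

-1.928531971072

f′(u) = 6u + 5
Step 1: f′(-0.5) = 2; u₁ = -0.5 − 0.02·2 = -0.54
Step 2: f′(-0.54) = 1.76; u₂ = -0.54 − 0.02·1.76 = -0.5752
Step 3: f′(-0.5752) = 1.5488; u₃ = -0.5752 − 0.02·1.5488 = -0.606176
f(-0.606176) = -1.928531971072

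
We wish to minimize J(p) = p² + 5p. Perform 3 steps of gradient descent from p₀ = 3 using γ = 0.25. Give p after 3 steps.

J′(p) = 2p + 5
Step 1: J′(3) = 11; p₁ = 3 − 0.25·11 = 0.25
Step 2: J′(0.25) = 5.5; p₂ = 0.25 − 0.25·5.5 = -1.125
Step 3: J′(-1.125) = 2.75; p₃ = -1.125 − 0.25·2.75 = -1.8125

-1.8125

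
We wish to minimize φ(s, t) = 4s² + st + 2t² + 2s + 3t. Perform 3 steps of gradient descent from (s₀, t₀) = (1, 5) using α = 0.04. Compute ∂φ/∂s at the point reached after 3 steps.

3.098112

∇φ = (8s + t + 2, s + 4t + 3)
(s₁, t₁) = (1, 5) − 0.04·(15, 24) = (0.4, 4.04)
(s₂, t₂) = (0.4, 4.04) − 0.04·(9.24, 19.56) = (0.0304, 3.2576)
(s₃, t₃) = (0.0304, 3.2576) − 0.04·(5.5008, 16.0608) = (-0.189632, 2.615168)
∂φ/∂s at (-0.189632, 2.615168) = 3.098112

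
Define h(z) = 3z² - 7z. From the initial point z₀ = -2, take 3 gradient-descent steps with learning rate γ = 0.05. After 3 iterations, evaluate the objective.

-0.54405925

h′(z) = 6z - 7
Step 1: h′(-2) = -19; z₁ = -2 − 0.05·(-19) = -1.05
Step 2: h′(-1.05) = -13.3; z₂ = -1.05 − 0.05·(-13.3) = -0.385
Step 3: h′(-0.385) = -9.31; z₃ = -0.385 − 0.05·(-9.31) = 0.0805
h(0.0805) = -0.54405925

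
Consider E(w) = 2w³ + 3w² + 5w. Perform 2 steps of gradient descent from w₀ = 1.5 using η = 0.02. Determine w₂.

E′(w) = 6w² + 6w + 5
Step 1: E′(1.5) = 27.5; w₁ = 1.5 − 0.02·27.5 = 0.95
Step 2: E′(0.95) = 16.115; w₂ = 0.95 − 0.02·16.115 = 0.6277

0.6277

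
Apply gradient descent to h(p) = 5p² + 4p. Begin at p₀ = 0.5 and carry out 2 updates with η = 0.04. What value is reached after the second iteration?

h′(p) = 10p + 4
p₁ = 0.5 − 0.04·9 = 0.14
p₂ = 0.14 − 0.04·5.4 = -0.076

-0.076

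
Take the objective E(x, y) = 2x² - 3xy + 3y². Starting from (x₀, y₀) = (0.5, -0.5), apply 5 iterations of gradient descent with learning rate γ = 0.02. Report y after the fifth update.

-0.17734436

∇E = (4x - 3y, -3x + 6y)
(x₁, y₁) = (0.5, -0.5) − 0.02·(3.5, -4.5) = (0.43, -0.41)
(x₂, y₂) = (0.43, -0.41) − 0.02·(2.95, -3.75) = (0.371, -0.335)
(x₃, y₃) = (0.371, -0.335) − 0.02·(2.489, -3.123) = (0.32122, -0.27254)
(x₄, y₄) = (0.32122, -0.27254) − 0.02·(2.1025, -2.5989) = (0.27917, -0.220562)
(x₅, y₅) = (0.27917, -0.220562) − 0.02·(1.778366, -2.160882) = (0.24360268, -0.17734436)
y = -0.17734436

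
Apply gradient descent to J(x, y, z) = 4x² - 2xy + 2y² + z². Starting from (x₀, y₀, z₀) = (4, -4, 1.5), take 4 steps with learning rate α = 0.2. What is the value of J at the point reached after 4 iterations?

14.28433472

∇J = (8x - 2y, -2x + 4y, 2z)
Step 1: at (4, -4, 1.5), ∇J = (40, -24, 3) → (4, -4, 1.5) − 0.2·(40, -24, 3) = (-4, 0.8, 0.9)
Step 2: at (-4, 0.8, 0.9), ∇J = (-33.6, 11.2, 1.8) → (-4, 0.8, 0.9) − 0.2·(-33.6, 11.2, 1.8) = (2.72, -1.44, 0.54)
Step 3: at (2.72, -1.44, 0.54), ∇J = (24.64, -11.2, 1.08) → (2.72, -1.44, 0.54) − 0.2·(24.64, -11.2, 1.08) = (-2.208, 0.8, 0.324)
Step 4: at (-2.208, 0.8, 0.324), ∇J = (-19.264, 7.616, 0.648) → (-2.208, 0.8, 0.324) − 0.2·(-19.264, 7.616, 0.648) = (1.6448, -0.7232, 0.1944)
J(1.6448, -0.7232, 0.1944) = 14.28433472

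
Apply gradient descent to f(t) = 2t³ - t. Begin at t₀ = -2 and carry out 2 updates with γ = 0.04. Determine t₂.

-4.926336

f′(t) = 6t² - 1
Step 1: f′(-2) = 23; t₁ = -2 − 0.04·23 = -2.92
Step 2: f′(-2.92) = 50.1584; t₂ = -2.92 − 0.04·50.1584 = -4.926336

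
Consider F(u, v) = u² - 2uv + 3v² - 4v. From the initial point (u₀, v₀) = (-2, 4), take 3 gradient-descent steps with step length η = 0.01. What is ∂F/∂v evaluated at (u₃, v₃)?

19.297728

∇F = (2u - 2v, -2u + 6v - 4)
Step 1: at (-2, 4), ∇F = (-12, 24) → (-2, 4) − 0.01·(-12, 24) = (-1.88, 3.76)
Step 2: at (-1.88, 3.76), ∇F = (-11.28, 22.32) → (-1.88, 3.76) − 0.01·(-11.28, 22.32) = (-1.7672, 3.5368)
Step 3: at (-1.7672, 3.5368), ∇F = (-10.608, 20.7552) → (-1.7672, 3.5368) − 0.01·(-10.608, 20.7552) = (-1.66112, 3.329248)
∂F/∂v at (-1.66112, 3.329248) = 19.297728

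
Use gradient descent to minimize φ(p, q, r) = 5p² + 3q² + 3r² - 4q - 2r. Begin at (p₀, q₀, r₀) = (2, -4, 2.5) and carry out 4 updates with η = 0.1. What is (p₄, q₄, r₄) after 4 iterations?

∇φ = (10p, 6q - 4, 6r - 2)
Step 1: at (2, -4, 2.5), ∇φ = (20, -28, 13) → (2, -4, 2.5) − 0.1·(20, -28, 13) = (0, -1.2, 1.2)
Step 2: at (0, -1.2, 1.2), ∇φ = (0, -11.2, 5.2) → (0, -1.2, 1.2) − 0.1·(0, -11.2, 5.2) = (0, -0.08, 0.68)
Step 3: at (0, -0.08, 0.68), ∇φ = (0, -4.48, 2.08) → (0, -0.08, 0.68) − 0.1·(0, -4.48, 2.08) = (0, 0.368, 0.472)
Step 4: at (0, 0.368, 0.472), ∇φ = (0, -1.792, 0.832) → (0, 0.368, 0.472) − 0.1·(0, -1.792, 0.832) = (0, 0.5472, 0.3888)

(0, 0.5472, 0.3888)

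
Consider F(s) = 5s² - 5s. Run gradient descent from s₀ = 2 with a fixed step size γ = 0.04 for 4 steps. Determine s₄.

0.6944

F′(s) = 10s - 5
Step 1: F′(2) = 15; s₁ = 2 − 0.04·15 = 1.4
Step 2: F′(1.4) = 9; s₂ = 1.4 − 0.04·9 = 1.04
Step 3: F′(1.04) = 5.4; s₃ = 1.04 − 0.04·5.4 = 0.824
Step 4: F′(0.824) = 3.24; s₄ = 0.824 − 0.04·3.24 = 0.6944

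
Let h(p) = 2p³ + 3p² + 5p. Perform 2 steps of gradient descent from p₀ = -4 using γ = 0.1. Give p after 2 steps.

-87.314

h′(p) = 6p² + 6p + 5
Step 1: h′(-4) = 77; p₁ = -4 − 0.1·77 = -11.7
Step 2: h′(-11.7) = 756.14; p₂ = -11.7 − 0.1·756.14 = -87.314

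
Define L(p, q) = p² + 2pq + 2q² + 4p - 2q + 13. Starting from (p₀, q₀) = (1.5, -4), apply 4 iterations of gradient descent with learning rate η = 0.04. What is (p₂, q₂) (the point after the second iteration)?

∇L = (2p + 2q + 4, 2p + 4q - 2)
(p₁, q₁) = (1.5, -4) − 0.04·(-1, -15) = (1.54, -3.4)
(p₂, q₂) = (1.54, -3.4) − 0.04·(0.28, -12.52) = (1.5288, -2.8992)

(1.5288, -2.8992)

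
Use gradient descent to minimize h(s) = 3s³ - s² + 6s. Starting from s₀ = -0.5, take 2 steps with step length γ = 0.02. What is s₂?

h′(s) = 9s² - 2s + 6
Step 1: h′(-0.5) = 9.25; s₁ = -0.5 − 0.02·9.25 = -0.685
Step 2: h′(-0.685) = 11.593025; s₂ = -0.685 − 0.02·11.593025 = -0.9168605

-0.9168605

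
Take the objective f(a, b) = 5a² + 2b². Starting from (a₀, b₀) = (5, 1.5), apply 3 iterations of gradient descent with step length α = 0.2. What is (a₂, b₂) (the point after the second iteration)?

∇f = (10a, 4b)
Step 1: at (5, 1.5), ∇f = (50, 6) → (5, 1.5) − 0.2·(50, 6) = (-5, 0.3)
Step 2: at (-5, 0.3), ∇f = (-50, 1.2) → (-5, 0.3) − 0.2·(-50, 1.2) = (5, 0.06)

(5, 0.06)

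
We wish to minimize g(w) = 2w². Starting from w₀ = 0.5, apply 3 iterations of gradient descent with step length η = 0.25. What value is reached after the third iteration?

g′(w) = 4w
w₁ = 0.5 − 0.25·2 = 0
w₂ = 0 − 0.25·0 = 0
w₃ = 0 − 0.25·0 = 0

0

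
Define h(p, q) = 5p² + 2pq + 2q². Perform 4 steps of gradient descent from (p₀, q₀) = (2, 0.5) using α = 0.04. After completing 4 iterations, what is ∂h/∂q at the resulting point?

∇h = (10p + 2q, 2p + 4q)
Step 1: at (2, 0.5), ∇h = (21, 6) → (2, 0.5) − 0.04·(21, 6) = (1.16, 0.26)
Step 2: at (1.16, 0.26), ∇h = (12.12, 3.36) → (1.16, 0.26) − 0.04·(12.12, 3.36) = (0.6752, 0.1256)
Step 3: at (0.6752, 0.1256), ∇h = (7.0032, 1.8528) → (0.6752, 0.1256) − 0.04·(7.0032, 1.8528) = (0.395072, 0.051488)
Step 4: at (0.395072, 0.051488), ∇h = (4.053696, 0.996096) → (0.395072, 0.051488) − 0.04·(4.053696, 0.996096) = (0.23292416, 0.01164416)
∂h/∂q at (0.23292416, 0.01164416) = 0.51242496

0.51242496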